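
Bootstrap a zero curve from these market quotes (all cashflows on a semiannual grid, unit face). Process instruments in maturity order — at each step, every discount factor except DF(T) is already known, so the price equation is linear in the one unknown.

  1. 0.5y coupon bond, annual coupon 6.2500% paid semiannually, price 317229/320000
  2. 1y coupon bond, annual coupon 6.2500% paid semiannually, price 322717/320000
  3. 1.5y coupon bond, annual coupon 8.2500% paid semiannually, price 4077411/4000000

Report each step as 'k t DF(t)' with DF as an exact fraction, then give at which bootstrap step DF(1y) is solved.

1 1/2 9613/10000
2 1 593/625
3 3/2 9033/10000
DF(1y) is solved at step 2

step 1 [0.5y] bond c/2=1/32: DF=(317229/320000 − 1/32·(0))/(1+1/32) = 9613/10000 ≈ 0.961300
step 2 [1y] bond c/2=1/32: DF=(322717/320000 − 1/32·(0.961300))/(1+1/32) = 593/625 ≈ 0.948800
step 3 [1.5y] bond c/2=33/800: DF=(4077411/4000000 − 33/800·(0.961300+0.948800))/(1+33/800) = 9033/10000 ≈ 0.903300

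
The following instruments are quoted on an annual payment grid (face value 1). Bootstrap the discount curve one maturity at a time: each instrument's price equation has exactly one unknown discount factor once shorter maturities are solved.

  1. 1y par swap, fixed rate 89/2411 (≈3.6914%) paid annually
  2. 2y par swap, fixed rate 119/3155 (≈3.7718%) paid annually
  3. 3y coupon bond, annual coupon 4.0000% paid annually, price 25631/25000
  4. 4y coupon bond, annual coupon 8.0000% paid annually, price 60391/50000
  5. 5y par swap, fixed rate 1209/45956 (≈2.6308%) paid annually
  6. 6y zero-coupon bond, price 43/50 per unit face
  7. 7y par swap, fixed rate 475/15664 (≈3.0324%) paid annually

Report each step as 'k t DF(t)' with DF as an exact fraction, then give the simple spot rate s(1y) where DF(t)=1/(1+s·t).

1 1 2411/2500
2 2 4643/5000
3 3 913/1000
4 4 1821/2000
5 5 8791/10000
6 6 43/50
7 7 81/100
s(1y) = (1/(2411/2500) − 1)/(1) = 89/2411 ≈ 3.6914%

step 1 [1y] swap r/1=89/2411: DF=(1 − 89/2411·(0))/(1+89/2411) = 2411/2500 ≈ 0.964400
step 2 [2y] swap r/1=119/3155: DF=(1 − 119/3155·(0.964400))/(1+119/3155) = 4643/5000 ≈ 0.928600
step 3 [3y] bond c/1=1/25: DF=(25631/25000 − 1/25·(0.964400+0.928600))/(1+1/25) = 913/1000 ≈ 0.913000
step 4 [4y] bond c/1=2/25: DF=(60391/50000 − 2/25·(0.964400+0.928600+0.913000))/(1+2/25) = 1821/2000 ≈ 0.910500
step 5 [5y] swap r/1=1209/45956: DF=(1 − 1209/45956·(0.964400+0.928600+0.913000+0.910500))/(1+1209/45956) = 8791/10000 ≈ 0.879100
step 6 [6y] zero: DF = P = 43/50 ≈ 0.860000
step 7 [7y] swap r/1=475/15664: DF=(1 − 475/15664·(0.964400+0.928600+0.913000+0.910500+0.879100+0.860000))/(1+475/15664) = 81/100 ≈ 0.810000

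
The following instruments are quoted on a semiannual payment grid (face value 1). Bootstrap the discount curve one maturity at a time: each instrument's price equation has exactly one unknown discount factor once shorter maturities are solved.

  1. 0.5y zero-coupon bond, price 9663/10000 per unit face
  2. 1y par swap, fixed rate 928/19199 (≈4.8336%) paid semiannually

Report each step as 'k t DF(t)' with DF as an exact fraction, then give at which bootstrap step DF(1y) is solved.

step 1 [0.5y] zero: DF = P = 9663/10000 ≈ 0.966300
step 2 [1y] swap r/2=464/19199: DF=(1 − 464/19199·(0.966300))/(1+464/19199) = 596/625 ≈ 0.953600

1 1/2 9663/10000
2 1 596/625
DF(1y) is solved at step 2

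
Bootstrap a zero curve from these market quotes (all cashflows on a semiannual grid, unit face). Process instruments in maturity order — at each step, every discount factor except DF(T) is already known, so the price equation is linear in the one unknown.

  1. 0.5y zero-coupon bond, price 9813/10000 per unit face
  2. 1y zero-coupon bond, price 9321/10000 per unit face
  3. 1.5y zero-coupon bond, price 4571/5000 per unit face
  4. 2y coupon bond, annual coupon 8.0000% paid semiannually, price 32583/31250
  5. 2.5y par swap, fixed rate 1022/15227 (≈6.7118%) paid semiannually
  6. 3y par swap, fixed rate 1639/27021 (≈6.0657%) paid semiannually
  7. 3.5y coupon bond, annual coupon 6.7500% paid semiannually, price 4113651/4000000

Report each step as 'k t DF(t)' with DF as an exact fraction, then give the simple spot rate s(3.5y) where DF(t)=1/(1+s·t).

1 1/2 9813/10000
2 1 9321/10000
3 3/2 4571/5000
4 2 4469/5000
5 5/2 8467/10000
6 3 8361/10000
7 7/2 1023/1250
s(3.5y) = (1/(1023/1250) − 1)/(7/2) = 454/7161 ≈ 6.3399%

step 1 [0.5y] zero: DF = P = 9813/10000 ≈ 0.981300
step 2 [1y] zero: DF = P = 9321/10000 ≈ 0.932100
step 3 [1.5y] zero: DF = P = 4571/5000 ≈ 0.914200
step 4 [2y] bond c/2=1/25: DF=(32583/31250 − 1/25·(0.981300+0.932100+0.914200))/(1+1/25) = 4469/5000 ≈ 0.893800
step 5 [2.5y] swap r/2=511/15227: DF=(1 − 511/15227·(0.981300+0.932100+0.914200+0.893800))/(1+511/15227) = 8467/10000 ≈ 0.846700
step 6 [3y] swap r/2=1639/54042: DF=(1 − 1639/54042·(0.981300+0.932100+0.914200+0.893800+0.846700))/(1+1639/54042) = 8361/10000 ≈ 0.836100
step 7 [3.5y] bond c/2=27/800: DF=(4113651/4000000 − 27/800·(0.981300+0.932100+0.914200+0.893800+0.846700+0.836100))/(1+27/800) = 1023/1250 ≈ 0.818400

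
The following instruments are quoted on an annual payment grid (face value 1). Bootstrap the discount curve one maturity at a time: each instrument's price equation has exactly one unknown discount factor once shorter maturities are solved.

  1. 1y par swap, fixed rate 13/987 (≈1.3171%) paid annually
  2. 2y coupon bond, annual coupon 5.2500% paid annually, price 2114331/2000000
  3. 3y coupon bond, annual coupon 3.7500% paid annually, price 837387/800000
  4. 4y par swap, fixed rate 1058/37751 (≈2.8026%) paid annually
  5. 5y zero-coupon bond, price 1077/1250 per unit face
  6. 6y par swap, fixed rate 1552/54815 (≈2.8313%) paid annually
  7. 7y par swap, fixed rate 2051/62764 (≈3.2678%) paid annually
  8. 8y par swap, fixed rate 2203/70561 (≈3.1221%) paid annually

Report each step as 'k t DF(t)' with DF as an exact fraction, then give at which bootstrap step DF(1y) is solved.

1 1 987/1000
2 2 597/625
3 3 9387/10000
4 4 4471/5000
5 5 1077/1250
6 6 528/625
7 7 7949/10000
8 8 7797/10000
DF(1y) is solved at step 1

step 1 [1y] swap r/1=13/987: DF=(1 − 13/987·(0))/(1+13/987) = 987/1000 ≈ 0.987000
step 2 [2y] bond c/1=21/400: DF=(2114331/2000000 − 21/400·(0.987000))/(1+21/400) = 597/625 ≈ 0.955200
step 3 [3y] bond c/1=3/80: DF=(837387/800000 − 3/80·(0.987000+0.955200))/(1+3/80) = 9387/10000 ≈ 0.938700
step 4 [4y] swap r/1=1058/37751: DF=(1 − 1058/37751·(0.987000+0.955200+0.938700))/(1+1058/37751) = 4471/5000 ≈ 0.894200
step 5 [5y] zero: DF = P = 1077/1250 ≈ 0.861600
step 6 [6y] swap r/1=1552/54815: DF=(1 − 1552/54815·(0.987000+0.955200+0.938700+0.894200+0.861600))/(1+1552/54815) = 528/625 ≈ 0.844800
step 7 [7y] swap r/1=2051/62764: DF=(1 − 2051/62764·(0.987000+0.955200+0.938700+0.894200+0.861600+0.844800))/(1+2051/62764) = 7949/10000 ≈ 0.794900
step 8 [8y] swap r/1=2203/70561: DF=(1 − 2203/70561·(0.987000+0.955200+0.938700+0.894200+0.861600+0.844800+0.794900))/(1+2203/70561) = 7797/10000 ≈ 0.779700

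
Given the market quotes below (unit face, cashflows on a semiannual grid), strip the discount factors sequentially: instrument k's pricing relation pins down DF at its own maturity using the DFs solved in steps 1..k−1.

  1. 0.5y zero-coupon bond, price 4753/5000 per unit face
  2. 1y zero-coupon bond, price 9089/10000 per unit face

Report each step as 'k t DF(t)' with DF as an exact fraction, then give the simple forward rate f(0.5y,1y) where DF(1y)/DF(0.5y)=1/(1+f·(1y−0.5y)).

step 1 [0.5y] zero: DF = P = 4753/5000 ≈ 0.950600
step 2 [1y] zero: DF = P = 9089/10000 ≈ 0.908900

1 1/2 4753/5000
2 1 9089/10000
f(0.5y,1y) = ((4753/5000)/(9089/10000) − 1)/(1/2) = 834/9089 ≈ 9.1759%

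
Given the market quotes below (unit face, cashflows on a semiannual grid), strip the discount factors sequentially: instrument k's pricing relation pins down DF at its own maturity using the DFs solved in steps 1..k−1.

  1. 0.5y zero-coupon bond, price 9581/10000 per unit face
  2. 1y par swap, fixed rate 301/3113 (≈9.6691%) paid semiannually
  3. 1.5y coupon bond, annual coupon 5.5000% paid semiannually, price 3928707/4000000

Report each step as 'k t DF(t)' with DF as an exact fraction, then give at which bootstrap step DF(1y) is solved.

1 1/2 9581/10000
2 1 9097/10000
3 3/2 9059/10000
DF(1y) is solved at step 2

step 1 [0.5y] zero: DF = P = 9581/10000 ≈ 0.958100
step 2 [1y] swap r/2=301/6226: DF=(1 − 301/6226·(0.958100))/(1+301/6226) = 9097/10000 ≈ 0.909700
step 3 [1.5y] bond c/2=11/400: DF=(3928707/4000000 − 11/400·(0.958100+0.909700))/(1+11/400) = 9059/10000 ≈ 0.905900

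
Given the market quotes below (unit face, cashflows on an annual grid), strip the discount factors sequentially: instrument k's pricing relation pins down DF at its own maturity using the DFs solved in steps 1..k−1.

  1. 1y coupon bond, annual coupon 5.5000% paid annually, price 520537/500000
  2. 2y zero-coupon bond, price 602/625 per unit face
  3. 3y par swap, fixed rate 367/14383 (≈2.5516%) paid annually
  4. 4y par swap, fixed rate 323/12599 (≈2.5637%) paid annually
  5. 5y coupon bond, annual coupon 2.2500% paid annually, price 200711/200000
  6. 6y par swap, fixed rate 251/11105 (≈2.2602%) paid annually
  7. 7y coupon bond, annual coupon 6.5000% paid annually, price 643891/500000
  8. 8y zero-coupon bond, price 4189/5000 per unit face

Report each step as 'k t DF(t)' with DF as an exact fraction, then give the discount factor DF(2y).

1 1 2467/2500
2 2 602/625
3 3 4633/5000
4 4 9031/10000
5 5 8983/10000
6 6 1749/2000
7 7 8703/10000
8 8 4189/5000
DF(2y) = 602/625 ≈ 0.963200

step 1 [1y] bond c/1=11/200: DF=(520537/500000 − 11/200·(0))/(1+11/200) = 2467/2500 ≈ 0.986800
step 2 [2y] zero: DF = P = 602/625 ≈ 0.963200
step 3 [3y] swap r/1=367/14383: DF=(1 − 367/14383·(0.986800+0.963200))/(1+367/14383) = 4633/5000 ≈ 0.926600
step 4 [4y] swap r/1=323/12599: DF=(1 − 323/12599·(0.986800+0.963200+0.926600))/(1+323/12599) = 9031/10000 ≈ 0.903100
step 5 [5y] bond c/1=9/400: DF=(200711/200000 − 9/400·(0.986800+0.963200+0.926600+0.903100))/(1+9/400) = 8983/10000 ≈ 0.898300
step 6 [6y] swap r/1=251/11105: DF=(1 − 251/11105·(0.986800+0.963200+0.926600+0.903100+0.898300))/(1+251/11105) = 1749/2000 ≈ 0.874500
step 7 [7y] bond c/1=13/200: DF=(643891/500000 − 13/200·(0.986800+0.963200+0.926600+0.903100+0.898300+0.874500))/(1+13/200) = 8703/10000 ≈ 0.870300
step 8 [8y] zero: DF = P = 4189/5000 ≈ 0.837800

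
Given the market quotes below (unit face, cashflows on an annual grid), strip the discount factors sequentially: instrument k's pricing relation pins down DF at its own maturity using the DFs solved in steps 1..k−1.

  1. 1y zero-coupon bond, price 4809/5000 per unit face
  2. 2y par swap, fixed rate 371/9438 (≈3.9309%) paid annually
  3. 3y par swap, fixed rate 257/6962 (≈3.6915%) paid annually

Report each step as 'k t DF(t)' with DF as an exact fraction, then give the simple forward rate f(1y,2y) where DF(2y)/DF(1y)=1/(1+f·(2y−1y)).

step 1 [1y] zero: DF = P = 4809/5000 ≈ 0.961800
step 2 [2y] swap r/1=371/9438: DF=(1 − 371/9438·(0.961800))/(1+371/9438) = 4629/5000 ≈ 0.925800
step 3 [3y] swap r/1=257/6962: DF=(1 − 257/6962·(0.961800+0.925800))/(1+257/6962) = 2243/2500 ≈ 0.897200

1 1 4809/5000
2 2 4629/5000
3 3 2243/2500
f(1y,2y) = ((4809/5000)/(4629/5000) − 1)/(1) = 60/1543 ≈ 3.8885%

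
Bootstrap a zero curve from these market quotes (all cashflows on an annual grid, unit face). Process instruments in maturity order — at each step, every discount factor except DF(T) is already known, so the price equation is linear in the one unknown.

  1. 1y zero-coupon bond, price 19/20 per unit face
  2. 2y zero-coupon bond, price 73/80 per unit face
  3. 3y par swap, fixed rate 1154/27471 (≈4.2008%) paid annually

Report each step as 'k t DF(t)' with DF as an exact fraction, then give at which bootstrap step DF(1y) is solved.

1 1 19/20
2 2 73/80
3 3 4423/5000
DF(1y) is solved at step 1

step 1 [1y] zero: DF = P = 19/20 ≈ 0.950000
step 2 [2y] zero: DF = P = 73/80 ≈ 0.912500
step 3 [3y] swap r/1=1154/27471: DF=(1 − 1154/27471·(0.950000+0.912500))/(1+1154/27471) = 4423/5000 ≈ 0.884600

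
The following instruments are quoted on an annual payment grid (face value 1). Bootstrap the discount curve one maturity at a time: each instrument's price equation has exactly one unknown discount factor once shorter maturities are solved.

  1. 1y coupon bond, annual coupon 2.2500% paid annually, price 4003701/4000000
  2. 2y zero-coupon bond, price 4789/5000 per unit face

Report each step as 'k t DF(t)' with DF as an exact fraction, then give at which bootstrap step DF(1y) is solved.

1 1 9789/10000
2 2 4789/5000
DF(1y) is solved at step 1

step 1 [1y] bond c/1=9/400: DF=(4003701/4000000 − 9/400·(0))/(1+9/400) = 9789/10000 ≈ 0.978900
step 2 [2y] zero: DF = P = 4789/5000 ≈ 0.957800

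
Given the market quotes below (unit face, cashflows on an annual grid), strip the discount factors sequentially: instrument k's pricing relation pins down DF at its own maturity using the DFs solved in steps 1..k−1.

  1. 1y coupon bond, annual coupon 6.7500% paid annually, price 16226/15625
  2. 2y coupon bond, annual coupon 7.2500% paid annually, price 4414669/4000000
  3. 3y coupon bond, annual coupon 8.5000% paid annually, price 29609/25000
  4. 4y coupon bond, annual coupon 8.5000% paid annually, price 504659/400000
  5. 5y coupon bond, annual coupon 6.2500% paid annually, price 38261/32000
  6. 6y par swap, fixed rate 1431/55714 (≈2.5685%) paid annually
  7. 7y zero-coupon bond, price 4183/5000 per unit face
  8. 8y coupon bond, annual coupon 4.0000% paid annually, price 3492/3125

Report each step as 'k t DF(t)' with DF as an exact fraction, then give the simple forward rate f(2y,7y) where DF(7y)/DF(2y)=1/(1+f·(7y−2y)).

1 1 608/625
2 2 9633/10000
3 3 9399/10000
4 4 15/16
5 5 901/1000
6 6 8569/10000
7 7 4183/5000
8 8 207/250
f(2y,7y) = ((9633/10000)/(4183/5000) − 1)/(5) = 1267/41830 ≈ 3.0289%

step 1 [1y] bond c/1=27/400: DF=(16226/15625 − 27/400·(0))/(1+27/400) = 608/625 ≈ 0.972800
step 2 [2y] bond c/1=29/400: DF=(4414669/4000000 − 29/400·(0.972800))/(1+29/400) = 9633/10000 ≈ 0.963300
step 3 [3y] bond c/1=17/200: DF=(29609/25000 − 17/200·(0.972800+0.963300))/(1+17/200) = 9399/10000 ≈ 0.939900
step 4 [4y] bond c/1=17/200: DF=(504659/400000 − 17/200·(0.972800+0.963300+0.939900))/(1+17/200) = 15/16 ≈ 0.937500
step 5 [5y] bond c/1=1/16: DF=(38261/32000 − 1/16·(0.972800+0.963300+0.939900+0.937500))/(1+1/16) = 901/1000 ≈ 0.901000
step 6 [6y] swap r/1=1431/55714: DF=(1 − 1431/55714·(0.972800+0.963300+0.939900+0.937500+0.901000))/(1+1431/55714) = 8569/10000 ≈ 0.856900
step 7 [7y] zero: DF = P = 4183/5000 ≈ 0.836600
step 8 [8y] bond c/1=1/25: DF=(3492/3125 − 1/25·(0.972800+0.963300+0.939900+0.937500+0.901000+0.856900+0.836600))/(1+1/25) = 207/250 ≈ 0.828000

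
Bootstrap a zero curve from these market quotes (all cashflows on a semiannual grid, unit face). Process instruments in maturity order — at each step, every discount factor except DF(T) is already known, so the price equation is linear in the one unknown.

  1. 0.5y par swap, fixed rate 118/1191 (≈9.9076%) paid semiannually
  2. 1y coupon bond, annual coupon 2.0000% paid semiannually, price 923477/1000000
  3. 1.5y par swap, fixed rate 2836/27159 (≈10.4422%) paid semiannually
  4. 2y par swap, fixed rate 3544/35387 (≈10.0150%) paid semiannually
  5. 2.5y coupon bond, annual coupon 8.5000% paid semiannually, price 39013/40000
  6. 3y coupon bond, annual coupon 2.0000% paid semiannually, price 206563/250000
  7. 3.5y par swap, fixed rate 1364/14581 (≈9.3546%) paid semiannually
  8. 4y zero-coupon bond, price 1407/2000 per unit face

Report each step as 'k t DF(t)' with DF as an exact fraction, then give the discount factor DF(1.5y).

step 1 [0.5y] swap r/2=59/1191: DF=(1 − 59/1191·(0))/(1+59/1191) = 1191/1250 ≈ 0.952800
step 2 [1y] bond c/2=1/100: DF=(923477/1000000 − 1/100·(0.952800))/(1+1/100) = 9049/10000 ≈ 0.904900
step 3 [1.5y] swap r/2=1418/27159: DF=(1 − 1418/27159·(0.952800+0.904900))/(1+1418/27159) = 4291/5000 ≈ 0.858200
step 4 [2y] swap r/2=1772/35387: DF=(1 − 1772/35387·(0.952800+0.904900+0.858200))/(1+1772/35387) = 2057/2500 ≈ 0.822800
step 5 [2.5y] bond c/2=17/400: DF=(39013/40000 − 17/400·(0.952800+0.904900+0.858200+0.822800))/(1+17/400) = 7913/10000 ≈ 0.791300
step 6 [3y] bond c/2=1/100: DF=(206563/250000 − 1/100·(0.952800+0.904900+0.858200+0.822800+0.791300))/(1+1/100) = 969/1250 ≈ 0.775200
step 7 [3.5y] swap r/2=682/14581: DF=(1 − 682/14581·(0.952800+0.904900+0.858200+0.822800+0.791300+0.775200))/(1+682/14581) = 909/1250 ≈ 0.727200
step 8 [4y] zero: DF = P = 1407/2000 ≈ 0.703500

1 1/2 1191/1250
2 1 9049/10000
3 3/2 4291/5000
4 2 2057/2500
5 5/2 7913/10000
6 3 969/1250
7 7/2 909/1250
8 4 1407/2000
DF(1.5y) = 4291/5000 ≈ 0.858200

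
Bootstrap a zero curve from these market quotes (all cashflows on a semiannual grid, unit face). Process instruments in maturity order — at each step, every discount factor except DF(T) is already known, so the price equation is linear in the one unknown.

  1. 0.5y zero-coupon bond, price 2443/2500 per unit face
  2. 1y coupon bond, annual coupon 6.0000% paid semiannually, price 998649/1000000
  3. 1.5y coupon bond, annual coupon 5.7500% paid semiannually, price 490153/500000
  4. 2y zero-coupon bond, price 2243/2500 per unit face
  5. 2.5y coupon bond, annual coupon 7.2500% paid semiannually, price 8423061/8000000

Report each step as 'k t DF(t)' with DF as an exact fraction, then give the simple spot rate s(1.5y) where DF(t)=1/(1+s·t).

1 1/2 2443/2500
2 1 9411/10000
3 3/2 8993/10000
4 2 2243/2500
5 5/2 8861/10000
s(1.5y) = (1/(8993/10000) − 1)/(3/2) = 2014/26979 ≈ 7.4651%

step 1 [0.5y] zero: DF = P = 2443/2500 ≈ 0.977200
step 2 [1y] bond c/2=3/100: DF=(998649/1000000 − 3/100·(0.977200))/(1+3/100) = 9411/10000 ≈ 0.941100
step 3 [1.5y] bond c/2=23/800: DF=(490153/500000 − 23/800·(0.977200+0.941100))/(1+23/800) = 8993/10000 ≈ 0.899300
step 4 [2y] zero: DF = P = 2243/2500 ≈ 0.897200
step 5 [2.5y] bond c/2=29/800: DF=(8423061/8000000 − 29/800·(0.977200+0.941100+0.899300+0.897200))/(1+29/800) = 8861/10000 ≈ 0.886100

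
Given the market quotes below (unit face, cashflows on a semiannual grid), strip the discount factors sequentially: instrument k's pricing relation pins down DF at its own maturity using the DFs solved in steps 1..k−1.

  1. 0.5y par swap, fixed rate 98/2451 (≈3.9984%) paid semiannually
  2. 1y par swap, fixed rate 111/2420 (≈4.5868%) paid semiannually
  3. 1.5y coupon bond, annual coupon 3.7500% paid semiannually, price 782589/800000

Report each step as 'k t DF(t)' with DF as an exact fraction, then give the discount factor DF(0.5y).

1 1/2 2451/2500
2 1 2389/2500
3 3/2 4623/5000
DF(0.5y) = 2451/2500 ≈ 0.980400

step 1 [0.5y] swap r/2=49/2451: DF=(1 − 49/2451·(0))/(1+49/2451) = 2451/2500 ≈ 0.980400
step 2 [1y] swap r/2=111/4840: DF=(1 − 111/4840·(0.980400))/(1+111/4840) = 2389/2500 ≈ 0.955600
step 3 [1.5y] bond c/2=3/160: DF=(782589/800000 − 3/160·(0.980400+0.955600))/(1+3/160) = 4623/5000 ≈ 0.924600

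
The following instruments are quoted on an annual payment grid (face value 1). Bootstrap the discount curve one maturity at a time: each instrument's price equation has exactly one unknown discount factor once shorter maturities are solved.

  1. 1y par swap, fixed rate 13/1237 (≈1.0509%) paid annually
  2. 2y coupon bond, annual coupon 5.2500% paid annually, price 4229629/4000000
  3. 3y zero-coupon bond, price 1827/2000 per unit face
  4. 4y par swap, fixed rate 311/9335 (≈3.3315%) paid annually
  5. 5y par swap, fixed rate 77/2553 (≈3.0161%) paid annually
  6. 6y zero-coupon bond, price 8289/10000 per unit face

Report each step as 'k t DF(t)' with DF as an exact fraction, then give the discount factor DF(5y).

1 1 1237/1250
2 2 9553/10000
3 3 1827/2000
4 4 2189/2500
5 5 4307/5000
6 6 8289/10000
DF(5y) = 4307/5000 ≈ 0.861400

step 1 [1y] swap r/1=13/1237: DF=(1 − 13/1237·(0))/(1+13/1237) = 1237/1250 ≈ 0.989600
step 2 [2y] bond c/1=21/400: DF=(4229629/4000000 − 21/400·(0.989600))/(1+21/400) = 9553/10000 ≈ 0.955300
step 3 [3y] zero: DF = P = 1827/2000 ≈ 0.913500
step 4 [4y] swap r/1=311/9335: DF=(1 − 311/9335·(0.989600+0.955300+0.913500))/(1+311/9335) = 2189/2500 ≈ 0.875600
step 5 [5y] swap r/1=77/2553: DF=(1 − 77/2553·(0.989600+0.955300+0.913500+0.875600))/(1+77/2553) = 4307/5000 ≈ 0.861400
step 6 [6y] zero: DF = P = 8289/10000 ≈ 0.828900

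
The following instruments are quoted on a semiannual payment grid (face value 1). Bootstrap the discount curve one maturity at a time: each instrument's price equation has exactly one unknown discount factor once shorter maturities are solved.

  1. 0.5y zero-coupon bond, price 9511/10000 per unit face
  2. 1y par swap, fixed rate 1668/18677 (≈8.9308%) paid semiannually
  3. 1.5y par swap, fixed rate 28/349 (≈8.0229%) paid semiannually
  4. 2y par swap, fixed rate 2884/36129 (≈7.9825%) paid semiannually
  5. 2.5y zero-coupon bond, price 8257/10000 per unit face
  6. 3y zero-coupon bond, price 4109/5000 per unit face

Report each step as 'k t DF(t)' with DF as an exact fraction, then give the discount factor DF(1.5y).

step 1 [0.5y] zero: DF = P = 9511/10000 ≈ 0.951100
step 2 [1y] swap r/2=834/18677: DF=(1 − 834/18677·(0.951100))/(1+834/18677) = 4583/5000 ≈ 0.916600
step 3 [1.5y] swap r/2=14/349: DF=(1 − 14/349·(0.951100+0.916600))/(1+14/349) = 4447/5000 ≈ 0.889400
step 4 [2y] swap r/2=1442/36129: DF=(1 − 1442/36129·(0.951100+0.916600+0.889400))/(1+1442/36129) = 4279/5000 ≈ 0.855800
step 5 [2.5y] zero: DF = P = 8257/10000 ≈ 0.825700
step 6 [3y] zero: DF = P = 4109/5000 ≈ 0.821800

1 1/2 9511/10000
2 1 4583/5000
3 3/2 4447/5000
4 2 4279/5000
5 5/2 8257/10000
6 3 4109/5000
DF(1.5y) = 4447/5000 ≈ 0.889400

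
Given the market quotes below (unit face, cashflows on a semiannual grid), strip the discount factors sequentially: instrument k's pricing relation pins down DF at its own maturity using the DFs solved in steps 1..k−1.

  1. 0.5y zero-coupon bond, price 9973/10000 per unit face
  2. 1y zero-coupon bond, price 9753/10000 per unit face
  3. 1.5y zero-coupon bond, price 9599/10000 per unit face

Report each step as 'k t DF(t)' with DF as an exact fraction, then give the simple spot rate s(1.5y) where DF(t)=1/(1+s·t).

step 1 [0.5y] zero: DF = P = 9973/10000 ≈ 0.997300
step 2 [1y] zero: DF = P = 9753/10000 ≈ 0.975300
step 3 [1.5y] zero: DF = P = 9599/10000 ≈ 0.959900

1 1/2 9973/10000
2 1 9753/10000
3 3/2 9599/10000
s(1.5y) = (1/(9599/10000) − 1)/(3/2) = 802/28797 ≈ 2.7850%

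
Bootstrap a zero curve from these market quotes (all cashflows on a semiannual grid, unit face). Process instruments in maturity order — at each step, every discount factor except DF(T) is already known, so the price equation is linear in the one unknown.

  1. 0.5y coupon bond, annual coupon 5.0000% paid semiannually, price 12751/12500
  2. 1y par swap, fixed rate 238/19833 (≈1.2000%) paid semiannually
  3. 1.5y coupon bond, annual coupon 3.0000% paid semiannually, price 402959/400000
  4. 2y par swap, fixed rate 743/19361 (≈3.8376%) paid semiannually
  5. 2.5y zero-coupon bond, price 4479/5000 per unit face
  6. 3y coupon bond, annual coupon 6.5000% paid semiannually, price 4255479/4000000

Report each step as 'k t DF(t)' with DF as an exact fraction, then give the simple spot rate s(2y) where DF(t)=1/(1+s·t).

step 1 [0.5y] bond c/2=1/40: DF=(12751/12500 − 1/40·(0))/(1+1/40) = 622/625 ≈ 0.995200
step 2 [1y] swap r/2=119/19833: DF=(1 − 119/19833·(0.995200))/(1+119/19833) = 9881/10000 ≈ 0.988100
step 3 [1.5y] bond c/2=3/200: DF=(402959/400000 − 3/200·(0.995200+0.988100))/(1+3/200) = 602/625 ≈ 0.963200
step 4 [2y] swap r/2=743/38722: DF=(1 − 743/38722·(0.995200+0.988100+0.963200))/(1+743/38722) = 9257/10000 ≈ 0.925700
step 5 [2.5y] zero: DF = P = 4479/5000 ≈ 0.895800
step 6 [3y] bond c/2=13/400: DF=(4255479/4000000 − 13/400·(0.995200+0.988100+0.963200+0.925700+0.895800))/(1+13/400) = 8803/10000 ≈ 0.880300

1 1/2 622/625
2 1 9881/10000
3 3/2 602/625
4 2 9257/10000
5 5/2 4479/5000
6 3 8803/10000
s(2y) = (1/(9257/10000) − 1)/(2) = 743/18514 ≈ 4.0132%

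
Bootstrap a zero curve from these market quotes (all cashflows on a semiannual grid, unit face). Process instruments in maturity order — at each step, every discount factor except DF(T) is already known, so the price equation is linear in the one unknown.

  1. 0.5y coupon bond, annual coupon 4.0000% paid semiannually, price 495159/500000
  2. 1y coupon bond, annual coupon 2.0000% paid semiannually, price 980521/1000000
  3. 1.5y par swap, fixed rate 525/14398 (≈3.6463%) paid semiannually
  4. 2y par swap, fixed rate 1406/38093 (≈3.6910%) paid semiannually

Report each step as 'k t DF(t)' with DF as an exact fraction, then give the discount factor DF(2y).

1 1/2 9709/10000
2 1 2403/2500
3 3/2 379/400
4 2 9297/10000
DF(2y) = 9297/10000 ≈ 0.929700

step 1 [0.5y] bond c/2=1/50: DF=(495159/500000 − 1/50·(0))/(1+1/50) = 9709/10000 ≈ 0.970900
step 2 [1y] bond c/2=1/100: DF=(980521/1000000 − 1/100·(0.970900))/(1+1/100) = 2403/2500 ≈ 0.961200
step 3 [1.5y] swap r/2=525/28796: DF=(1 − 525/28796·(0.970900+0.961200))/(1+525/28796) = 379/400 ≈ 0.947500
step 4 [2y] swap r/2=703/38093: DF=(1 − 703/38093·(0.970900+0.961200+0.947500))/(1+703/38093) = 9297/10000 ≈ 0.929700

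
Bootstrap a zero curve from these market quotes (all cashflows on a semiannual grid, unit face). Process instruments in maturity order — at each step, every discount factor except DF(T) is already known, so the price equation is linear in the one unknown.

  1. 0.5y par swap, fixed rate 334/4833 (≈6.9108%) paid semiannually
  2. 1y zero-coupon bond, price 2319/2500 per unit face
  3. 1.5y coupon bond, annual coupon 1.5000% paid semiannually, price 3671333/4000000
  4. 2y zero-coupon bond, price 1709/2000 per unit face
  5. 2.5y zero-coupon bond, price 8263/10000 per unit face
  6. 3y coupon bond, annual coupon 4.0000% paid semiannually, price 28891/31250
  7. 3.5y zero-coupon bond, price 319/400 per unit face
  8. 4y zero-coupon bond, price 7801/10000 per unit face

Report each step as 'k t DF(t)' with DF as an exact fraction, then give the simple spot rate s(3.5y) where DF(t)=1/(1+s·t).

step 1 [0.5y] swap r/2=167/4833: DF=(1 − 167/4833·(0))/(1+167/4833) = 4833/5000 ≈ 0.966600
step 2 [1y] zero: DF = P = 2319/2500 ≈ 0.927600
step 3 [1.5y] bond c/2=3/400: DF=(3671333/4000000 − 3/400·(0.966600+0.927600))/(1+3/400) = 8969/10000 ≈ 0.896900
step 4 [2y] zero: DF = P = 1709/2000 ≈ 0.854500
step 5 [2.5y] zero: DF = P = 8263/10000 ≈ 0.826300
step 6 [3y] bond c/2=1/50: DF=(28891/31250 − 1/50·(0.966600+0.927600+0.896900+0.854500+0.826300))/(1+1/50) = 8187/10000 ≈ 0.818700
step 7 [3.5y] zero: DF = P = 319/400 ≈ 0.797500
step 8 [4y] zero: DF = P = 7801/10000 ≈ 0.780100

1 1/2 4833/5000
2 1 2319/2500
3 3/2 8969/10000
4 2 1709/2000
5 5/2 8263/10000
6 3 8187/10000
7 7/2 319/400
8 4 7801/10000
s(3.5y) = (1/(319/400) − 1)/(7/2) = 162/2233 ≈ 7.2548%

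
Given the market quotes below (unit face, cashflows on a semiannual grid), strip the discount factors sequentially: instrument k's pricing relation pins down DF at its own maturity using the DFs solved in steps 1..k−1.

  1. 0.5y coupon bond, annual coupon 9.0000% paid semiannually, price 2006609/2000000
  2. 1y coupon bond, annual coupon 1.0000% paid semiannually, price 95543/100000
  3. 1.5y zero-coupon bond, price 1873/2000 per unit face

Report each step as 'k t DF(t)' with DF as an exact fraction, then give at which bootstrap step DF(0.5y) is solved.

step 1 [0.5y] bond c/2=9/200: DF=(2006609/2000000 − 9/200·(0))/(1+9/200) = 9601/10000 ≈ 0.960100
step 2 [1y] bond c/2=1/200: DF=(95543/100000 − 1/200·(0.960100))/(1+1/200) = 9459/10000 ≈ 0.945900
step 3 [1.5y] zero: DF = P = 1873/2000 ≈ 0.936500

1 1/2 9601/10000
2 1 9459/10000
3 3/2 1873/2000
DF(0.5y) is solved at step 1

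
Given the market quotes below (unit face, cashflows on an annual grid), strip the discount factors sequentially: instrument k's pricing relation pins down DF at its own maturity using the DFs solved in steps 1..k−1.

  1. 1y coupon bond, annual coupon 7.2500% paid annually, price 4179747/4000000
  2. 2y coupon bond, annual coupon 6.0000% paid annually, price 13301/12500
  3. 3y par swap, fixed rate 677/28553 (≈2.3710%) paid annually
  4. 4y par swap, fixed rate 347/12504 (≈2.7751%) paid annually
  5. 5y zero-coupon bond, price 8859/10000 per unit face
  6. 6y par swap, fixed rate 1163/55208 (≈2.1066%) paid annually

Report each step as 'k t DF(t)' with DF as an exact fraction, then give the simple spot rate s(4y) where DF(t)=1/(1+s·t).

1 1 9743/10000
2 2 9487/10000
3 3 9323/10000
4 4 8959/10000
5 5 8859/10000
6 6 8837/10000
s(4y) = (1/(8959/10000) − 1)/(4) = 1041/35836 ≈ 2.9049%

step 1 [1y] bond c/1=29/400: DF=(4179747/4000000 − 29/400·(0))/(1+29/400) = 9743/10000 ≈ 0.974300
step 2 [2y] bond c/1=3/50: DF=(13301/12500 − 3/50·(0.974300))/(1+3/50) = 9487/10000 ≈ 0.948700
step 3 [3y] swap r/1=677/28553: DF=(1 − 677/28553·(0.974300+0.948700))/(1+677/28553) = 9323/10000 ≈ 0.932300
step 4 [4y] swap r/1=347/12504: DF=(1 − 347/12504·(0.974300+0.948700+0.932300))/(1+347/12504) = 8959/10000 ≈ 0.895900
step 5 [5y] zero: DF = P = 8859/10000 ≈ 0.885900
step 6 [6y] swap r/1=1163/55208: DF=(1 − 1163/55208·(0.974300+0.948700+0.932300+0.895900+0.885900))/(1+1163/55208) = 8837/10000 ≈ 0.883700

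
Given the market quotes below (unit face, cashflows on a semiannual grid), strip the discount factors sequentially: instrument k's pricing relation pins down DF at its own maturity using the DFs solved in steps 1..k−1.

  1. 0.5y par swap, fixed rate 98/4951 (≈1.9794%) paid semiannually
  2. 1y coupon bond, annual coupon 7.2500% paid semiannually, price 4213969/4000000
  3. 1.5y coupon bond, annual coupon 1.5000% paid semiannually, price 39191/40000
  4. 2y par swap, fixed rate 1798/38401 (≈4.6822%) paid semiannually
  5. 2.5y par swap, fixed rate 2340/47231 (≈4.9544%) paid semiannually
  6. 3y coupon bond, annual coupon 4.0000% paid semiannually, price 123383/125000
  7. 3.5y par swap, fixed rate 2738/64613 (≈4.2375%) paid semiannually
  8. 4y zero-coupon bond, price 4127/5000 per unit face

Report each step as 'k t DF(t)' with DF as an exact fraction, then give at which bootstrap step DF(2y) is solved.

1 1/2 4951/5000
2 1 491/500
3 3/2 4789/5000
4 2 9101/10000
5 5/2 883/1000
6 3 8751/10000
7 7/2 8631/10000
8 4 4127/5000
DF(2y) is solved at step 4

step 1 [0.5y] swap r/2=49/4951: DF=(1 − 49/4951·(0))/(1+49/4951) = 4951/5000 ≈ 0.990200
step 2 [1y] bond c/2=29/800: DF=(4213969/4000000 − 29/800·(0.990200))/(1+29/800) = 491/500 ≈ 0.982000
step 3 [1.5y] bond c/2=3/400: DF=(39191/40000 − 3/400·(0.990200+0.982000))/(1+3/400) = 4789/5000 ≈ 0.957800
step 4 [2y] swap r/2=899/38401: DF=(1 − 899/38401·(0.990200+0.982000+0.957800))/(1+899/38401) = 9101/10000 ≈ 0.910100
step 5 [2.5y] swap r/2=1170/47231: DF=(1 − 1170/47231·(0.990200+0.982000+0.957800+0.910100))/(1+1170/47231) = 883/1000 ≈ 0.883000
step 6 [3y] bond c/2=1/50: DF=(123383/125000 − 1/50·(0.990200+0.982000+0.957800+0.910100+0.883000))/(1+1/50) = 8751/10000 ≈ 0.875100
step 7 [3.5y] swap r/2=1369/64613: DF=(1 − 1369/64613·(0.990200+0.982000+0.957800+0.910100+0.883000+0.875100))/(1+1369/64613) = 8631/10000 ≈ 0.863100
step 8 [4y] zero: DF = P = 4127/5000 ≈ 0.825400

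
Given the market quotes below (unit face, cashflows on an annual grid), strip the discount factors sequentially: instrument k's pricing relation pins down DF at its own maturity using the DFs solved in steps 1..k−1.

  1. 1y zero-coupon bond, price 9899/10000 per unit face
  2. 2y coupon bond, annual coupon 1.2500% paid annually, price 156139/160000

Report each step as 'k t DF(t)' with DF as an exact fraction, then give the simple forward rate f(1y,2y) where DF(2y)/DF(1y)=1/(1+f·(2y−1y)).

step 1 [1y] zero: DF = P = 9899/10000 ≈ 0.989900
step 2 [2y] bond c/1=1/80: DF=(156139/160000 − 1/80·(0.989900))/(1+1/80) = 2379/2500 ≈ 0.951600

1 1 9899/10000
2 2 2379/2500
f(1y,2y) = ((9899/10000)/(2379/2500) − 1)/(1) = 383/9516 ≈ 4.0248%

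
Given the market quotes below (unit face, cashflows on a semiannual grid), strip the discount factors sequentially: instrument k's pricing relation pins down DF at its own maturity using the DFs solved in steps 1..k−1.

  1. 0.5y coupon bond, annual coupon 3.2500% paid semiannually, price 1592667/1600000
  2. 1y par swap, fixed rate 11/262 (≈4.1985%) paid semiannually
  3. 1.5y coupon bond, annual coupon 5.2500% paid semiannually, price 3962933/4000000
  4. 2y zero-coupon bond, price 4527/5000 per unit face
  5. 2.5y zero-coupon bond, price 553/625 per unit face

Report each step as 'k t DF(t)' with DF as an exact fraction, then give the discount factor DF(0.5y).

step 1 [0.5y] bond c/2=13/800: DF=(1592667/1600000 − 13/800·(0))/(1+13/800) = 1959/2000 ≈ 0.979500
step 2 [1y] swap r/2=11/524: DF=(1 − 11/524·(0.979500))/(1+11/524) = 9593/10000 ≈ 0.959300
step 3 [1.5y] bond c/2=21/800: DF=(3962933/4000000 − 21/800·(0.979500+0.959300))/(1+21/800) = 4579/5000 ≈ 0.915800
step 4 [2y] zero: DF = P = 4527/5000 ≈ 0.905400
step 5 [2.5y] zero: DF = P = 553/625 ≈ 0.884800

1 1/2 1959/2000
2 1 9593/10000
3 3/2 4579/5000
4 2 4527/5000
5 5/2 553/625
DF(0.5y) = 1959/2000 ≈ 0.979500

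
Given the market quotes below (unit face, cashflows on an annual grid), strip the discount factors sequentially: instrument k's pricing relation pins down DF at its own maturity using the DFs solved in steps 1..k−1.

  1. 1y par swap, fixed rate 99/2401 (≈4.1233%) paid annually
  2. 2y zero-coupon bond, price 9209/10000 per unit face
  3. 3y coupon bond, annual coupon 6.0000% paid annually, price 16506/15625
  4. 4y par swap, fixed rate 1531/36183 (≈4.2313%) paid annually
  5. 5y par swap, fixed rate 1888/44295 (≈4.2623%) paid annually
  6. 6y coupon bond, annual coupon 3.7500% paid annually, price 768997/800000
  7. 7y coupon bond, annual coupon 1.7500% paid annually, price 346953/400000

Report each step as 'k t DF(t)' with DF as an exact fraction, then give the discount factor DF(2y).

1 1 2401/2500
2 2 9209/10000
3 3 8901/10000
4 4 8469/10000
5 5 507/625
6 6 479/625
7 7 7631/10000
DF(2y) = 9209/10000 ≈ 0.920900

step 1 [1y] swap r/1=99/2401: DF=(1 − 99/2401·(0))/(1+99/2401) = 2401/2500 ≈ 0.960400
step 2 [2y] zero: DF = P = 9209/10000 ≈ 0.920900
step 3 [3y] bond c/1=3/50: DF=(16506/15625 − 3/50·(0.960400+0.920900))/(1+3/50) = 8901/10000 ≈ 0.890100
step 4 [4y] swap r/1=1531/36183: DF=(1 − 1531/36183·(0.960400+0.920900+0.890100))/(1+1531/36183) = 8469/10000 ≈ 0.846900
step 5 [5y] swap r/1=1888/44295: DF=(1 − 1888/44295·(0.960400+0.920900+0.890100+0.846900))/(1+1888/44295) = 507/625 ≈ 0.811200
step 6 [6y] bond c/1=3/80: DF=(768997/800000 − 3/80·(0.960400+0.920900+0.890100+0.846900+0.811200))/(1+3/80) = 479/625 ≈ 0.766400
step 7 [7y] bond c/1=7/400: DF=(346953/400000 − 7/400·(0.960400+0.920900+0.890100+0.846900+0.811200+0.766400))/(1+7/400) = 7631/10000 ≈ 0.763100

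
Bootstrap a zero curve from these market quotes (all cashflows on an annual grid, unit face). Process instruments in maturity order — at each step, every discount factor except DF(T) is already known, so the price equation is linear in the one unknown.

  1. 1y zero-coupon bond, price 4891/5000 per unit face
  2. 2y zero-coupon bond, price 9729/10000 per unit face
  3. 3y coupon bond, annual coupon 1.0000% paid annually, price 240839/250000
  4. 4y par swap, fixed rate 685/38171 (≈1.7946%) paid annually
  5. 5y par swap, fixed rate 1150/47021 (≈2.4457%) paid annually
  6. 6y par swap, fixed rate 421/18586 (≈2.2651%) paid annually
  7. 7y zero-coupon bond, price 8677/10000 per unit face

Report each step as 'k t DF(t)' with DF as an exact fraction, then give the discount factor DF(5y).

step 1 [1y] zero: DF = P = 4891/5000 ≈ 0.978200
step 2 [2y] zero: DF = P = 9729/10000 ≈ 0.972900
step 3 [3y] bond c/1=1/100: DF=(240839/250000 − 1/100·(0.978200+0.972900))/(1+1/100) = 1869/2000 ≈ 0.934500
step 4 [4y] swap r/1=685/38171: DF=(1 − 685/38171·(0.978200+0.972900+0.934500))/(1+685/38171) = 1863/2000 ≈ 0.931500
step 5 [5y] swap r/1=1150/47021: DF=(1 − 1150/47021·(0.978200+0.972900+0.934500+0.931500))/(1+1150/47021) = 177/200 ≈ 0.885000
step 6 [6y] swap r/1=421/18586: DF=(1 − 421/18586·(0.978200+0.972900+0.934500+0.931500+0.885000))/(1+421/18586) = 8737/10000 ≈ 0.873700
step 7 [7y] zero: DF = P = 8677/10000 ≈ 0.867700

1 1 4891/5000
2 2 9729/10000
3 3 1869/2000
4 4 1863/2000
5 5 177/200
6 6 8737/10000
7 7 8677/10000
DF(5y) = 177/200 ≈ 0.885000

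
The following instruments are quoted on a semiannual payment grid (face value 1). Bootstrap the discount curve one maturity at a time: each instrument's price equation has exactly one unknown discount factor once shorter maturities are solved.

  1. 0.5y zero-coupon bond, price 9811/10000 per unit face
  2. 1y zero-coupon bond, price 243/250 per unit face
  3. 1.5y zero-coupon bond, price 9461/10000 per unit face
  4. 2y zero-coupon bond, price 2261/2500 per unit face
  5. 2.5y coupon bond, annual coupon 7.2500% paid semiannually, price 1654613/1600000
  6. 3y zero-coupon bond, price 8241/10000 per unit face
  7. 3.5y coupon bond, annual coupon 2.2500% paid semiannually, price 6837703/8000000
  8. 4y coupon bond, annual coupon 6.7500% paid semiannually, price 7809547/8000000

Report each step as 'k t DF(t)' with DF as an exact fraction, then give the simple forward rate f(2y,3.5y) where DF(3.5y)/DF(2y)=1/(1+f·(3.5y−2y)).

1 1/2 9811/10000
2 1 243/250
3 3/2 9461/10000
4 2 2261/2500
5 5/2 8649/10000
6 3 8241/10000
7 7/2 7841/10000
8 4 3697/5000
f(2y,3.5y) = ((2261/2500)/(7841/10000) − 1)/(3/2) = 802/7841 ≈ 10.2283%

step 1 [0.5y] zero: DF = P = 9811/10000 ≈ 0.981100
step 2 [1y] zero: DF = P = 243/250 ≈ 0.972000
step 3 [1.5y] zero: DF = P = 9461/10000 ≈ 0.946100
step 4 [2y] zero: DF = P = 2261/2500 ≈ 0.904400
step 5 [2.5y] bond c/2=29/800: DF=(1654613/1600000 − 29/800·(0.981100+0.972000+0.946100+0.904400))/(1+29/800) = 8649/10000 ≈ 0.864900
step 6 [3y] zero: DF = P = 8241/10000 ≈ 0.824100
step 7 [3.5y] bond c/2=9/800: DF=(6837703/8000000 − 9/800·(0.981100+0.972000+0.946100+0.904400+0.864900+0.824100))/(1+9/800) = 7841/10000 ≈ 0.784100
step 8 [4y] bond c/2=27/800: DF=(7809547/8000000 − 27/800·(0.981100+0.972000+0.946100+0.904400+0.864900+0.824100+0.784100))/(1+27/800) = 3697/5000 ≈ 0.739400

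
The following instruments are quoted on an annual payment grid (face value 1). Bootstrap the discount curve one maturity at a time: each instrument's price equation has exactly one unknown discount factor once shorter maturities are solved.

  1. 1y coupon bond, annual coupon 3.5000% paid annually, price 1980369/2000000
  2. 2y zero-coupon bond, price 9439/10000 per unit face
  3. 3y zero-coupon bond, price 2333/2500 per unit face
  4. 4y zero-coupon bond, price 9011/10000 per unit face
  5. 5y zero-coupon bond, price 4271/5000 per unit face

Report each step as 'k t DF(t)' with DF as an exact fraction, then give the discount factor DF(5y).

step 1 [1y] bond c/1=7/200: DF=(1980369/2000000 − 7/200·(0))/(1+7/200) = 9567/10000 ≈ 0.956700
step 2 [2y] zero: DF = P = 9439/10000 ≈ 0.943900
step 3 [3y] zero: DF = P = 2333/2500 ≈ 0.933200
step 4 [4y] zero: DF = P = 9011/10000 ≈ 0.901100
step 5 [5y] zero: DF = P = 4271/5000 ≈ 0.854200

1 1 9567/10000
2 2 9439/10000
3 3 2333/2500
4 4 9011/10000
5 5 4271/5000
DF(5y) = 4271/5000 ≈ 0.854200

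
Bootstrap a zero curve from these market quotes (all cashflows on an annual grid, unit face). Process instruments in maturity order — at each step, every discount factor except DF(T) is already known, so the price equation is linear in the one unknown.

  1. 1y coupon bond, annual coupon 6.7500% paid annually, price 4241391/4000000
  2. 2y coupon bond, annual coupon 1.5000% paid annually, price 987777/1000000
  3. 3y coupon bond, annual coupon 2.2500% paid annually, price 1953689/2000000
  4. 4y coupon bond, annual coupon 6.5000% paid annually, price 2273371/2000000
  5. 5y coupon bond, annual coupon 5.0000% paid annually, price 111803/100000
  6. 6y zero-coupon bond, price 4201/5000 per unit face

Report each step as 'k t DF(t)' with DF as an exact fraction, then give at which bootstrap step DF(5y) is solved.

1 1 9933/10000
2 2 1917/2000
3 3 2281/2500
4 4 357/400
5 5 8859/10000
6 6 4201/5000
DF(5y) is solved at step 5

step 1 [1y] bond c/1=27/400: DF=(4241391/4000000 − 27/400·(0))/(1+27/400) = 9933/10000 ≈ 0.993300
step 2 [2y] bond c/1=3/200: DF=(987777/1000000 − 3/200·(0.993300))/(1+3/200) = 1917/2000 ≈ 0.958500
step 3 [3y] bond c/1=9/400: DF=(1953689/2000000 − 9/400·(0.993300+0.958500))/(1+9/400) = 2281/2500 ≈ 0.912400
step 4 [4y] bond c/1=13/200: DF=(2273371/2000000 − 13/200·(0.993300+0.958500+0.912400))/(1+13/200) = 357/400 ≈ 0.892500
step 5 [5y] bond c/1=1/20: DF=(111803/100000 − 1/20·(0.993300+0.958500+0.912400+0.892500))/(1+1/20) = 8859/10000 ≈ 0.885900
step 6 [6y] zero: DF = P = 4201/5000 ≈ 0.840200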